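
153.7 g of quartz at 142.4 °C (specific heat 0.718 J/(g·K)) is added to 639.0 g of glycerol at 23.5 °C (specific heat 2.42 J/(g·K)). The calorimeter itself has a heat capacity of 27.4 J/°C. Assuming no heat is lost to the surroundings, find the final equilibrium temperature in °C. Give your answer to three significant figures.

Heat lost by quartz = heat gained by glycerol + calorimeter.
(153.7)(0.718)(142.4 − T) = [(639.0)(2.42) + 27.4](T − 23.5)
110.3566 (142.4 − T) = 1573.78 (T − 23.5)
15715 − 110.3566 T = 1573.78 T − 36984
52699 = 1684.1366 T
T = 31.29 °C

T_f = 31.3 °C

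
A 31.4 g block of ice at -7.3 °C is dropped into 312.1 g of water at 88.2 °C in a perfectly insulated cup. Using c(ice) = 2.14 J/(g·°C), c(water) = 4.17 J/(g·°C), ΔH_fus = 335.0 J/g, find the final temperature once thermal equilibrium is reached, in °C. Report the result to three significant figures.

Heat to bring ice to 0 °C and melt it: q₁ = 31.4×2.14×7.3 + 31.4×335.0 = 11010 J
Heat the water can supply cooling to 0 °C: 312.1×4.17×88.2 = 114789 J > q₁, so all ice melts.
Energy balance: 312.1×4.17×(88.2 − T) = 11010 + 31.4×4.17×(T − 0)
1301.457(88.2 − T) = 11010 + 130.938 T
114789 − 11010 = 1432.395 T
T = 103779 / 1432.395 = 72.45 °C

T_f = 72.5 °C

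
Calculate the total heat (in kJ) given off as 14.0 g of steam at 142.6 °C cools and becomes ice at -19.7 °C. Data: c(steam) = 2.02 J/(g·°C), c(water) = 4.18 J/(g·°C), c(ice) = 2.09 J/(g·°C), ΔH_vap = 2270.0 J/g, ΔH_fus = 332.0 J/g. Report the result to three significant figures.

q = 44.1 kJ

q1 (cool steam 142.6→100 °C): 14.0 × 2.02 × 42.6 = 1205 J
q2 (condense at 100 °C): 14.0 × 2270.0 = 31780 J
q3 (cool water 100→0 °C): 14.0 × 4.18 × 100.0 = 5852 J
q4 (freeze at 0 °C): 14.0 × 332.0 = 4648 J
q5 (cool ice 0→-19.7 °C): 14.0 × 2.09 × 19.7 = 576 J
Total: 1205 + 31780 + 5852 + 4648 + 576 = 44061 J = 44.1 kJ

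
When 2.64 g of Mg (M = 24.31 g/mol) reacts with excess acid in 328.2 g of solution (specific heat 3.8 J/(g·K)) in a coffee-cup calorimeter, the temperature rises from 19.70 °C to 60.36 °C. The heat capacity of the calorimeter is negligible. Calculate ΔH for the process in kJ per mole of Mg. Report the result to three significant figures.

ΔH = -467 kJ/mol

|ΔT| = |60.36 − 19.70| = 40.66 °C
|q_surr| = (328.2 × 3.8) × 40.66 = 1247.16 × 40.66 = 50710 J
n(Mg) = 2.64 / 24.31 = 0.1086 mol
Temperature rose, so q_rxn = −|q_surr| = -50.71 kJ
ΔH = q_rxn / n = -466.9 kJ/mol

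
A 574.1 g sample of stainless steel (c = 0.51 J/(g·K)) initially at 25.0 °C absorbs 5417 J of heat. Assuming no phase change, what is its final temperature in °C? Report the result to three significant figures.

T_f = 43.5 °C

ΔT = q / (m c) = 5417 / (574.1 × 0.51) = 18.50 °C
T_f = 25.0 + 18.50 = 43.50 °C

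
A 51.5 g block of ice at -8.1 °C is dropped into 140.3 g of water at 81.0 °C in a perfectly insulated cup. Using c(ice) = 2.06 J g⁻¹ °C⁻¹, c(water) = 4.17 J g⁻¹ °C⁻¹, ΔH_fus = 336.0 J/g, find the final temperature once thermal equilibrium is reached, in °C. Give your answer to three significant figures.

Heat to bring ice to 0 °C and melt it: q₁ = 51.5×2.06×8.1 + 51.5×336.0 = 18163 J
Heat the water can supply cooling to 0 °C: 140.3×4.17×81.0 = 47389.1 J > q₁, so all ice melts.
Energy balance: 140.3×4.17×(81.0 − T) = 18163 + 51.5×4.17×(T − 0)
585.051(81.0 − T) = 18163 + 214.755 T
47389.1 − 18163 = 799.806 T
T = 29226.1 / 799.806 = 36.54 °C

T_f = 36.5 °C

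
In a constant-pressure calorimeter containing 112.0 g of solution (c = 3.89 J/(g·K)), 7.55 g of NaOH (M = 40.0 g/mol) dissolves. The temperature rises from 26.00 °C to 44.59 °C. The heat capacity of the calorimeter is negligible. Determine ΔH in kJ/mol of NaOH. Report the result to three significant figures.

ΔH = -42.9 kJ/mol

|ΔT| = |44.59 − 26.00| = 18.59 °C
|q_surr| = (112.0 × 3.89) × 18.59 = 435.68 × 18.59 = 8099 J
n(NaOH) = 7.55 / 40.0 = 0.1888 mol
Temperature rose, so q_rxn = −|q_surr| = -8.099 kJ
ΔH = q_rxn / n = -42.90 kJ/mol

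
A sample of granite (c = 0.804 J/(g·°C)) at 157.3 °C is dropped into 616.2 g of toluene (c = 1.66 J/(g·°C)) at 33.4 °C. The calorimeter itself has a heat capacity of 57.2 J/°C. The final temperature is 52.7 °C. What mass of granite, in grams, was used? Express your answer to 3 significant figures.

m = 248 g

q_gained = (616.2 × 1.66 + 57.2) × (52.7 − 33.4) = 20850 J
q_lost = m × 0.804 × (157.3 − 52.7) = 84.0984 m
m = 20850 / 84.0984 = 248 g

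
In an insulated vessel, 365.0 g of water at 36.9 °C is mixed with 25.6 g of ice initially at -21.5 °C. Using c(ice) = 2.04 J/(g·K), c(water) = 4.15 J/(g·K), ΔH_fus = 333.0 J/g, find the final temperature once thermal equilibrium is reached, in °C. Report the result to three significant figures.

Heat to bring ice to 0 °C and melt it: q₁ = 25.6×2.04×21.5 + 25.6×333.0 = 9647.6 J
Heat the water can supply cooling to 0 °C: 365.0×4.15×36.9 = 55894.3 J > q₁, so all ice melts.
Energy balance: 365.0×4.15×(36.9 − T) = 9647.6 + 25.6×4.15×(T − 0)
1514.75(36.9 − T) = 9647.6 + 106.24 T
55894.3 − 9647.6 = 1620.99 T
T = 46246.7 / 1620.99 = 28.53 °C

T_f = 28.5 °C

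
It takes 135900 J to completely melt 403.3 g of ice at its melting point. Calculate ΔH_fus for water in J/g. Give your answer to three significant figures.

ΔH_fus = 337 J/g

ΔH_fus = q / m = 135900 / 403.3 = 337 J/g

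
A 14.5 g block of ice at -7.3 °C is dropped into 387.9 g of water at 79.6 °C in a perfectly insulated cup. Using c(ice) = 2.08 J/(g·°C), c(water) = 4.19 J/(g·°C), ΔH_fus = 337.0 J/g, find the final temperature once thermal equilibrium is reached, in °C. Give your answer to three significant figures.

Heat to bring ice to 0 °C and melt it: q₁ = 14.5×2.08×7.3 + 14.5×337.0 = 5106.7 J
Heat the water can supply cooling to 0 °C: 387.9×4.19×79.6 = 129374 J > q₁, so all ice melts.
Energy balance: 387.9×4.19×(79.6 − T) = 5106.7 + 14.5×4.19×(T − 0)
1625.301(79.6 − T) = 5106.7 + 60.755 T
129374 − 5106.7 = 1686.056 T
T = 124267.3 / 1686.056 = 73.70 °C

T_f = 73.7 °C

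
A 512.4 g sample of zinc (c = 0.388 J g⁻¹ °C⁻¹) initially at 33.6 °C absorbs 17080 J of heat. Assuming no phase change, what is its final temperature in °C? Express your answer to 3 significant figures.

T_f = 120 °C

ΔT = q / (m c) = 17080 / (512.4 × 0.388) = 85.91 °C
T_f = 33.6 + 85.91 = 119.51 °C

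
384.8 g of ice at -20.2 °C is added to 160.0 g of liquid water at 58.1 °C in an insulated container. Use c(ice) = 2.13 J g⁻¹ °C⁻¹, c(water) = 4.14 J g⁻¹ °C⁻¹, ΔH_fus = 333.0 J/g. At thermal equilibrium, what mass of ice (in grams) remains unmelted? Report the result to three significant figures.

m_ice remaining = 319 g

Heat to warm all ice to 0 °C: 384.8×2.13×20.2 = 16556 J
Heat released by water cooling to 0 °C: 160.0×4.14×58.1 = 38485 J
38485 J < 16556 + 384.8×333.0 = 144694.4 J, so not all ice melts; final T = 0 °C.
Heat left for melting: 38485 − 16556 = 21929 J
Mass melted = 21929 / 333.0 = 65.85 g
Ice remaining = 384.8 − 65.85 = 318.95 g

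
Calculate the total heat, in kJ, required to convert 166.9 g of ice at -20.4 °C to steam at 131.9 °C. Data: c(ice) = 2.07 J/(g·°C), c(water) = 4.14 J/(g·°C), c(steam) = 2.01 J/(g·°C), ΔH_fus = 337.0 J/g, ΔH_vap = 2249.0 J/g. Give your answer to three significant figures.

q1 (heat ice -20.4→0.0 °C): 166.9 × 2.07 × 20.4 = 7048 J
q2 (melt at 0 °C): 166.9 × 337.0 = 56245 J
q3 (heat water 0.0→100.0 °C): 166.9 × 4.14 × 100.0 = 69097 J
q4 (vaporize at 100 °C): 166.9 × 2249.0 = 375358 J
q5 (heat steam 100.0→131.9 °C): 166.9 × 2.01 × 31.9 = 10701 J
Total: 7048 + 56245 + 69097 + 375358 + 10701 = 518449 J = 518 kJ

q = 518 kJ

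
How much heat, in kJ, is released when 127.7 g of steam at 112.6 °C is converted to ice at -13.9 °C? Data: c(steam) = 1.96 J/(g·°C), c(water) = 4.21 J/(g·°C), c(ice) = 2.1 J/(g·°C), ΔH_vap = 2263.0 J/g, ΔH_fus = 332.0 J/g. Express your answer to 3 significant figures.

q = 392 kJ

q1 (cool steam 112.6→100 °C): 127.7 × 1.96 × 12.6 = 3154 J
q2 (condense at 100 °C): 127.7 × 2263.0 = 288985 J
q3 (cool water 100→0 °C): 127.7 × 4.21 × 100.0 = 53762 J
q4 (freeze at 0 °C): 127.7 × 332.0 = 42396 J
q5 (cool ice 0→-13.9 °C): 127.7 × 2.1 × 13.9 = 3728 J
Total: 3154 + 288985 + 53762 + 42396 + 3728 = 392025 J = 392 kJ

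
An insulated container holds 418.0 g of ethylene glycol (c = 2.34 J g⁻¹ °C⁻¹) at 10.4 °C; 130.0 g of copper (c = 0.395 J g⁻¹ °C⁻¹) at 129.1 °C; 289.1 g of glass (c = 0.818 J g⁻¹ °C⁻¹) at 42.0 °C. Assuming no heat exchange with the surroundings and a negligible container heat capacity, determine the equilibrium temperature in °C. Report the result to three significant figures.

Σ mᵢcᵢ(T − Tᵢ) = 0  ⇒  T = Σ mᵢcᵢTᵢ / Σ mᵢcᵢ
Σ mᵢcᵢ = 418.0×2.34 + 130.0×0.395 + 289.1×0.818 = 1265.9538
Σ mᵢcᵢTᵢ = 978.12×10.4 + 51.35×129.1 + 236.4838×42.0 = 26734
T = 26734 / 1265.9538 = 21.12 °C

T_f = 21.1 °C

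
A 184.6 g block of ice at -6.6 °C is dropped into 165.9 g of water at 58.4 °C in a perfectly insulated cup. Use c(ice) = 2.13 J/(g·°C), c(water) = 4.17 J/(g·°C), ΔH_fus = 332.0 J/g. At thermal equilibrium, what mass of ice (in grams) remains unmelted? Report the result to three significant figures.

m_ice remaining = 70.7 g

Heat to warm all ice to 0 °C: 184.6×2.13×6.6 = 2595.1 J
Heat released by water cooling to 0 °C: 165.9×4.17×58.4 = 40401 J
40401 J < 2595.1 + 184.6×332.0 = 63882.3 J, so not all ice melts; final T = 0 °C.
Heat left for melting: 40401 − 2595.1 = 37805.9 J
Mass melted = 37805.9 / 332.0 = 113.9 g
Ice remaining = 184.6 − 113.9 = 70.7 g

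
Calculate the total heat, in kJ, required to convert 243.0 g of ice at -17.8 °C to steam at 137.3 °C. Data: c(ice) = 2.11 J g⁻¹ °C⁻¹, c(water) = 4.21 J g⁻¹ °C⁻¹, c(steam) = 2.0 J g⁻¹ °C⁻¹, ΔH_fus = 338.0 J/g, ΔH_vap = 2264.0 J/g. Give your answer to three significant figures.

q1 (heat ice -17.8→0.0 °C): 243.0 × 2.11 × 17.8 = 9127 J
q2 (melt at 0 °C): 243.0 × 338.0 = 82134 J
q3 (heat water 0.0→100.0 °C): 243.0 × 4.21 × 100.0 = 102303 J
q4 (vaporize at 100 °C): 243.0 × 2264.0 = 550152 J
q5 (heat steam 100.0→137.3 °C): 243.0 × 2.0 × 37.3 = 18128 J
Total: 9127 + 82134 + 102303 + 550152 + 18128 = 761844 J = 762 kJ

q = 762 kJ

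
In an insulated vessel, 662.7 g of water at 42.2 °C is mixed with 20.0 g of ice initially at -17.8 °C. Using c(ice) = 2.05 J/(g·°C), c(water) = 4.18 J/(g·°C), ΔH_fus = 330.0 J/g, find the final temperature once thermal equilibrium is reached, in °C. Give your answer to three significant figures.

Heat to bring ice to 0 °C and melt it: q₁ = 20.0×2.05×17.8 + 20.0×330.0 = 7329.8 J
Heat the water can supply cooling to 0 °C: 662.7×4.18×42.2 = 116898 J > q₁, so all ice melts.
Energy balance: 662.7×4.18×(42.2 − T) = 7329.8 + 20.0×4.18×(T − 0)
2770.086(42.2 − T) = 7329.8 + 83.6 T
116898 − 7329.8 = 2853.686 T
T = 109568.2 / 2853.686 = 38.40 °C

T_f = 38.4 °C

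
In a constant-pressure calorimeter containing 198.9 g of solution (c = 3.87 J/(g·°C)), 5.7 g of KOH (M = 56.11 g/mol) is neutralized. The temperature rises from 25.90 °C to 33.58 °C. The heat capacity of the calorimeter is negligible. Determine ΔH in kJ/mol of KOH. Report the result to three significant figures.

ΔH = -58.2 kJ/mol

|ΔT| = |33.58 − 25.90| = 7.68 °C
|q_surr| = (198.9 × 3.87) × 7.68 = 769.743 × 7.68 = 5912 J
n(KOH) = 5.7 / 56.11 = 0.1016 mol
Temperature rose, so q_rxn = −|q_surr| = -5.912 kJ
ΔH = q_rxn / n = -58.19 kJ/mol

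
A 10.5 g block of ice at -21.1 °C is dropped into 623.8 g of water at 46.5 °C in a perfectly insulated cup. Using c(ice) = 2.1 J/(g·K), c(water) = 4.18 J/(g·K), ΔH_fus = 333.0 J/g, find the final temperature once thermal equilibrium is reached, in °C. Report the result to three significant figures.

T_f = 44.2 °C

Heat to bring ice to 0 °C and melt it: q₁ = 10.5×2.1×21.1 + 10.5×333.0 = 3961.8 J
Heat the water can supply cooling to 0 °C: 623.8×4.18×46.5 = 121248 J > q₁, so all ice melts.
Energy balance: 623.8×4.18×(46.5 − T) = 3961.8 + 10.5×4.18×(T − 0)
2607.484(46.5 − T) = 3961.8 + 43.89 T
121248 − 3961.8 = 2651.374 T
T = 117286.2 / 2651.374 = 44.24 °C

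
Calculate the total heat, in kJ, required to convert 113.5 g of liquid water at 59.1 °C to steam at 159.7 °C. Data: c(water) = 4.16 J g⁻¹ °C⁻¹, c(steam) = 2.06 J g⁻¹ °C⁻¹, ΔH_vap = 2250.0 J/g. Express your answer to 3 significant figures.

q = 289 kJ

q1 (heat water 59.1→100.0 °C): 113.5 × 4.16 × 40.9 = 19311 J
q2 (vaporize at 100 °C): 113.5 × 2250.0 = 255375 J
q3 (heat steam 100.0→159.7 °C): 113.5 × 2.06 × 59.7 = 13958 J
Total: 19311 + 255375 + 13958 = 288644 J = 289 kJ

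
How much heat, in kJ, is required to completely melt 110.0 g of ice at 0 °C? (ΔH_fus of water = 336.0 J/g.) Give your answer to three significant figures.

q = 37.0 kJ

q = m × ΔH_fus = 110.0 × 336.0 = 36960 J = 37.0 kJ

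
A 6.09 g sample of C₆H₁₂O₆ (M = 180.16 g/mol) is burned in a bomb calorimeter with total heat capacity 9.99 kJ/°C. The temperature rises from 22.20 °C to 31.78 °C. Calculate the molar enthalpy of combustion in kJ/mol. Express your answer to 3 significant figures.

ΔT = 31.78 − 22.20 = 9.58 °C
q_cal = C_cal × ΔT = 9.99 × 9.58 = 95.7042 kJ
n = 6.09 / 180.16 = 0.03380 mol
q_rxn = −q_cal = -95.7042 kJ
ΔH = -95.7042 / 0.03380 = -2831 kJ/mol

ΔH = -2830 kJ/mol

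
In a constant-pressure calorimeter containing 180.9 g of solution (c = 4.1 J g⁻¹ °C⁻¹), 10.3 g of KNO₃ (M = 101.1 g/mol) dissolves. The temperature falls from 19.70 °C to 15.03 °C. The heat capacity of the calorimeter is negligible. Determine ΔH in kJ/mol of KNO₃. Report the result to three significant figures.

|ΔT| = |15.03 − 19.70| = 4.67 °C
|q_surr| = (180.9 × 4.1) × 4.67 = 741.69 × 4.67 = 3464 J
n(KNO₃) = 10.3 / 101.1 = 0.1019 mol
Temperature fell, so q_rxn = +|q_surr| = 3.464 kJ
ΔH = q_rxn / n = 33.99 kJ/mol

ΔH = 34.0 kJ/mol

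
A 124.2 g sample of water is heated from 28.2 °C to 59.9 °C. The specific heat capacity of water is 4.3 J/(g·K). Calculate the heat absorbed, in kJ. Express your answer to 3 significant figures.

q = 16.9 kJ

q = m c ΔT = 124.2 × 4.3 × (59.9 − 28.2)
q = 124.2 × 4.3 × 31.7 = 16930 J = 16.9 kJ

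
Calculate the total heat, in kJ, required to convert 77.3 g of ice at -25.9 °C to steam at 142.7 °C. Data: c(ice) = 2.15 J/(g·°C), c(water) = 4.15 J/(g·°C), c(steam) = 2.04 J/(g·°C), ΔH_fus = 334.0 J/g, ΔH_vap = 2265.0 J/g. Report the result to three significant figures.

q1 (heat ice -25.9→0.0 °C): 77.3 × 2.15 × 25.9 = 4304 J
q2 (melt at 0 °C): 77.3 × 334.0 = 25818 J
q3 (heat water 0.0→100.0 °C): 77.3 × 4.15 × 100.0 = 32080 J
q4 (vaporize at 100 °C): 77.3 × 2265.0 = 175085 J
q5 (heat steam 100.0→142.7 °C): 77.3 × 2.04 × 42.7 = 6733 J
Total: 4304 + 25818 + 32080 + 175085 + 6733 = 244020 J = 244 kJ

q = 244 kJ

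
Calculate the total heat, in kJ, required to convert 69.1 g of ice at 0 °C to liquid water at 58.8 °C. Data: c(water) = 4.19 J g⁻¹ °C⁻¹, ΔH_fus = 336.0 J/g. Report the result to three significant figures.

q1 (melt at 0 °C): 69.1 × 336.0 = 23218 J
q2 (heat water 0.0→58.8 °C): 69.1 × 4.19 × 58.8 = 17024 J
Total: 23218 + 17024 = 40242 J = 40.2 kJ

q = 40.2 kJ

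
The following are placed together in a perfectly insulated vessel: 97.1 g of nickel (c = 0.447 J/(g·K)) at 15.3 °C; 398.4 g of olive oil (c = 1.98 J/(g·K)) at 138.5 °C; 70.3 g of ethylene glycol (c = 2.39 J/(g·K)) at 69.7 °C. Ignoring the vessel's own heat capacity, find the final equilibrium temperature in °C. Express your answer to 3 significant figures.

T_f = 122 °C

Σ mᵢcᵢ(T − Tᵢ) = 0  ⇒  T = Σ mᵢcᵢTᵢ / Σ mᵢcᵢ
Σ mᵢcᵢ = 97.1×0.447 + 398.4×1.98 + 70.3×2.39 = 1000.2527
Σ mᵢcᵢTᵢ = 43.4037×15.3 + 788.832×138.5 + 168.017×69.7 = 121630
T = 121630 / 1000.2527 = 121.6 °C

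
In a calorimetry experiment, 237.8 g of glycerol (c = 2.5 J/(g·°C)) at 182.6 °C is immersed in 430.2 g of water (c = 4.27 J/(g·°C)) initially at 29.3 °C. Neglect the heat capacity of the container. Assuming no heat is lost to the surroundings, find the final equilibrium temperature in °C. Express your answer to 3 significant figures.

Heat lost by glycerol = heat gained by water.
(237.8)(2.5)(182.6 − T) = (430.2)(4.27)(T − 29.3)
594.5 (182.6 − T) = 1836.954 (T − 29.3)
108560 − 594.5 T = 1836.954 T − 53823
162383 = 2431.454 T
T = 66.78 °C

T_f = 66.8 °C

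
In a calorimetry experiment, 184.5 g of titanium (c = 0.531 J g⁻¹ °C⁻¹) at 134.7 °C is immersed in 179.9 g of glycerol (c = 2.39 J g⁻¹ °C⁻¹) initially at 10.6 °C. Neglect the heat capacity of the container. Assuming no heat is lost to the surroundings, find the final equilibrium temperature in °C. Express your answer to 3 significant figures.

T_f = 33.6 °C

Heat lost by titanium = heat gained by glycerol.
(184.5)(0.531)(134.7 − T) = (179.9)(2.39)(T − 10.6)
97.9695 (134.7 − T) = 429.961 (T − 10.6)
13196 − 97.9695 T = 429.961 T − 4557.6
17753.6 = 527.9305 T
T = 33.63 °C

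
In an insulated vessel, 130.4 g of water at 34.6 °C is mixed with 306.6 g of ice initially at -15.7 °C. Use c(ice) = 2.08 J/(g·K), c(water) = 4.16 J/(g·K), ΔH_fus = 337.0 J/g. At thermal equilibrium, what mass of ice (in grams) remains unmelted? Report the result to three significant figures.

Heat to warm all ice to 0 °C: 306.6×2.08×15.7 = 10012 J
Heat released by water cooling to 0 °C: 130.4×4.16×34.6 = 18769 J
18769 J < 10012 + 306.6×337.0 = 113336.2 J, so not all ice melts; final T = 0 °C.
Heat left for melting: 18769 − 10012 = 8757 J
Mass melted = 8757 / 337.0 = 25.99 g
Ice remaining = 306.6 − 25.99 = 280.61 g

m_ice remaining = 281 g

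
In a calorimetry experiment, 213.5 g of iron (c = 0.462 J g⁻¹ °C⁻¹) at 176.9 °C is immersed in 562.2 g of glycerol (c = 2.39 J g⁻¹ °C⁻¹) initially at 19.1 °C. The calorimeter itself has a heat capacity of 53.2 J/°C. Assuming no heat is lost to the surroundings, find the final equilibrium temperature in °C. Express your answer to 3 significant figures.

T_f = 29.5 °C

Heat lost by iron = heat gained by glycerol + calorimeter.
(213.5)(0.462)(176.9 − T) = [(562.2)(2.39) + 53.2](T − 19.1)
98.637 (176.9 − T) = 1396.858 (T − 19.1)
17449 − 98.637 T = 1396.858 T − 26680
44129 = 1495.495 T
T = 29.51 °C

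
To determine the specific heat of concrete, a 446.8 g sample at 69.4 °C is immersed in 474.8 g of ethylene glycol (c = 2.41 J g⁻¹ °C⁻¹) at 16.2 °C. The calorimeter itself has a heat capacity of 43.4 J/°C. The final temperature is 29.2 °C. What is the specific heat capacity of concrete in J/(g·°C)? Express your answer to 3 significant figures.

c = 0.860 J/(g·°C)

q_gained = (474.8 × 2.41 + 43.4) × (29.2 − 16.2) = 15440 J
q_lost = 446.8 × c × (69.4 − 29.2) = 17961.36 c
Set equal: c = 15440 / 17961.36 = 0.860 J/(g·°C)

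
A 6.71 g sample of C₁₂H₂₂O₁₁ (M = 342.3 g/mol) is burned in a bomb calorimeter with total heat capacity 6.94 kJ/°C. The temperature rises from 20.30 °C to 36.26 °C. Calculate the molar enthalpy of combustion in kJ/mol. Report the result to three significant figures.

ΔH = -5650 kJ/mol

ΔT = 36.26 − 20.30 = 15.96 °C
q_cal = C_cal × ΔT = 6.94 × 15.96 = 110.7624 kJ
n = 6.71 / 342.3 = 0.01960 mol
q_rxn = −q_cal = -110.7624 kJ
ΔH = -110.7624 / 0.01960 = -5651 kJ/mol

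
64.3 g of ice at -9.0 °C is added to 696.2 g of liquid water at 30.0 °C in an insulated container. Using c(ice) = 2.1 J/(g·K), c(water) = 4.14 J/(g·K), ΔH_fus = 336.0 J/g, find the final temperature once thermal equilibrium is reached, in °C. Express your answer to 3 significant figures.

T_f = 20.2 °C

Heat to bring ice to 0 °C and melt it: q₁ = 64.3×2.1×9.0 + 64.3×336.0 = 22820 J
Heat the water can supply cooling to 0 °C: 696.2×4.14×30.0 = 86468.0 J > q₁, so all ice melts.
Energy balance: 696.2×4.14×(30.0 − T) = 22820 + 64.3×4.14×(T − 0)
2882.268(30.0 − T) = 22820 + 266.202 T
86468.0 − 22820 = 3148.470 T
T = 63648.0 / 3148.470 = 20.22 °C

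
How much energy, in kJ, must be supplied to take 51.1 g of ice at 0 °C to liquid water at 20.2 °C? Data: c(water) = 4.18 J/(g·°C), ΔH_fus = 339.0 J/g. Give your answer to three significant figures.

q = 21.6 kJ

q1 (melt at 0 °C): 51.1 × 339.0 = 17323 J
q2 (heat water 0.0→20.2 °C): 51.1 × 4.18 × 20.2 = 4315 J
Total: 17323 + 4315 = 21638 J = 21.6 kJ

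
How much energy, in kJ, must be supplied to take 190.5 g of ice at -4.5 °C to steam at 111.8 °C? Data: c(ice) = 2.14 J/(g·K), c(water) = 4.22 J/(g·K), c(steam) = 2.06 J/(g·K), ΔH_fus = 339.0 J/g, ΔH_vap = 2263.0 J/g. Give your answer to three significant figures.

q1 (heat ice -4.5→0.0 °C): 190.5 × 2.14 × 4.5 = 1835 J
q2 (melt at 0 °C): 190.5 × 339.0 = 64580 J
q3 (heat water 0.0→100.0 °C): 190.5 × 4.22 × 100.0 = 80391 J
q4 (vaporize at 100 °C): 190.5 × 2263.0 = 431102 J
q5 (heat steam 100.0→111.8 °C): 190.5 × 2.06 × 11.8 = 4631 J
Total: 1835 + 64580 + 80391 + 431102 + 4631 = 582539 J = 583 kJ

q = 583 kJ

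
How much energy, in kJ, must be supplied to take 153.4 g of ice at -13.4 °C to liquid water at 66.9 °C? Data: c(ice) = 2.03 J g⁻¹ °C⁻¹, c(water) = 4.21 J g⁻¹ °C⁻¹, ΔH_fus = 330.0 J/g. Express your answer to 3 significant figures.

q = 98.0 kJ

q1 (heat ice -13.4→0.0 °C): 153.4 × 2.03 × 13.4 = 4173 J
q2 (melt at 0 °C): 153.4 × 330.0 = 50622 J
q3 (heat water 0.0→66.9 °C): 153.4 × 4.21 × 66.9 = 43205 J
Total: 4173 + 50622 + 43205 = 98000 J = 98.0 kJ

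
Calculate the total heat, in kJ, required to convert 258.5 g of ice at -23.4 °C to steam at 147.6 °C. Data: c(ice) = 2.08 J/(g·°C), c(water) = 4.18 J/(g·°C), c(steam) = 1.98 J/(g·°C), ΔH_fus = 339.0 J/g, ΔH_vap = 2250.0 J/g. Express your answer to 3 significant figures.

q1 (heat ice -23.4→0.0 °C): 258.5 × 2.08 × 23.4 = 12582 J
q2 (melt at 0 °C): 258.5 × 339.0 = 87632 J
q3 (heat water 0.0→100.0 °C): 258.5 × 4.18 × 100.0 = 108053 J
q4 (vaporize at 100 °C): 258.5 × 2250.0 = 581625 J
q5 (heat steam 100.0→147.6 °C): 258.5 × 1.98 × 47.6 = 24363 J
Total: 12582 + 87632 + 108053 + 581625 + 24363 = 814255 J = 814 kJ

q = 814 kJ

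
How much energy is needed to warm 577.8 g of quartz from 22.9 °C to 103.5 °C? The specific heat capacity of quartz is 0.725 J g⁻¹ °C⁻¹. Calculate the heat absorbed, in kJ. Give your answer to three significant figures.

q = m c ΔT = 577.8 × 0.725 × (103.5 − 22.9)
q = 577.8 × 0.725 × 80.6 = 33760 J = 33.8 kJ

q = 33.8 kJ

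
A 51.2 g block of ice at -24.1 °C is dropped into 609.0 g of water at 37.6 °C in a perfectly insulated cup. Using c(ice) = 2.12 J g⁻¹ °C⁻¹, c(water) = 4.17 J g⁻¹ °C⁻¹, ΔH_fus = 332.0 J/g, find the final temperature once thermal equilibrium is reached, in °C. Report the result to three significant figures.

Heat to bring ice to 0 °C and melt it: q₁ = 51.2×2.12×24.1 + 51.2×332.0 = 19614 J
Heat the water can supply cooling to 0 °C: 609.0×4.17×37.6 = 95486.3 J > q₁, so all ice melts.
Energy balance: 609.0×4.17×(37.6 − T) = 19614 + 51.2×4.17×(T − 0)
2539.53(37.6 − T) = 19614 + 213.504 T
95486.3 − 19614 = 2753.034 T
T = 75872.3 / 2753.034 = 27.56 °C

T_f = 27.6 °C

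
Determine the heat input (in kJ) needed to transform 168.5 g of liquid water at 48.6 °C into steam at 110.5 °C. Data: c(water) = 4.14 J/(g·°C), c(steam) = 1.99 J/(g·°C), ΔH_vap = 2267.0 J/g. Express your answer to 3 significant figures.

q = 421 kJ

q1 (heat water 48.6→100.0 °C): 168.5 × 4.14 × 51.4 = 35856 J
q2 (vaporize at 100 °C): 168.5 × 2267.0 = 381990 J
q3 (heat steam 100.0→110.5 °C): 168.5 × 1.99 × 10.5 = 3521 J
Total: 35856 + 381990 + 3521 = 421367 J = 421 kJ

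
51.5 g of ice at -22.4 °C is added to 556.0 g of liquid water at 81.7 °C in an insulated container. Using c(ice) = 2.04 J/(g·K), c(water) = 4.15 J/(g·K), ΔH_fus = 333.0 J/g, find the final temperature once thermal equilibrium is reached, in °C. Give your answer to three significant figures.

T_f = 67.0 °C

Heat to bring ice to 0 °C and melt it: q₁ = 51.5×2.04×22.4 + 51.5×333.0 = 19503 J
Heat the water can supply cooling to 0 °C: 556.0×4.15×81.7 = 188515 J > q₁, so all ice melts.
Energy balance: 556.0×4.15×(81.7 − T) = 19503 + 51.5×4.15×(T − 0)
2307.4(81.7 − T) = 19503 + 213.725 T
188515 − 19503 = 2521.125 T
T = 169012 / 2521.125 = 67.04 °C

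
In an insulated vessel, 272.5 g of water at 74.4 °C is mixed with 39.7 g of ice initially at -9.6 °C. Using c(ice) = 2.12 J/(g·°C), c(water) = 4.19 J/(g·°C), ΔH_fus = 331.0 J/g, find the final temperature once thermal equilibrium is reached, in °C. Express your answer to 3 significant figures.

T_f = 54.3 °C

Heat to bring ice to 0 °C and melt it: q₁ = 39.7×2.12×9.6 + 39.7×331.0 = 13949 J
Heat the water can supply cooling to 0 °C: 272.5×4.19×74.4 = 84948.1 J > q₁, so all ice melts.
Energy balance: 272.5×4.19×(74.4 − T) = 13949 + 39.7×4.19×(T − 0)
1141.775(74.4 − T) = 13949 + 166.343 T
84948.1 − 13949 = 1308.118 T
T = 70999.1 / 1308.118 = 54.28 °C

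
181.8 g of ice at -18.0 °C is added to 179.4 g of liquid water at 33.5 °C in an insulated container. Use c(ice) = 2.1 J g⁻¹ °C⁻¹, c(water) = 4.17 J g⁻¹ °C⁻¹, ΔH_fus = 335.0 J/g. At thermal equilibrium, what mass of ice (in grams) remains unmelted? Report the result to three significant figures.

Heat to warm all ice to 0 °C: 181.8×2.1×18.0 = 6872.0 J
Heat released by water cooling to 0 °C: 179.4×4.17×33.5 = 25061 J
25061 J < 6872.0 + 181.8×335.0 = 67775.0 J, so not all ice melts; final T = 0 °C.
Heat left for melting: 25061 − 6872.0 = 18189.0 J
Mass melted = 18189.0 / 335.0 = 54.30 g
Ice remaining = 181.8 − 54.30 = 127.50 g

m_ice remaining = 128 g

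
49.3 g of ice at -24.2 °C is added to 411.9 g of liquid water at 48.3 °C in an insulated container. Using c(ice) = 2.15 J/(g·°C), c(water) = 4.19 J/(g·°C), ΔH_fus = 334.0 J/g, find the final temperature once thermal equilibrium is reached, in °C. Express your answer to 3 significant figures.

Heat to bring ice to 0 °C and melt it: q₁ = 49.3×2.15×24.2 + 49.3×334.0 = 19031 J
Heat the water can supply cooling to 0 °C: 411.9×4.19×48.3 = 83359.1 J > q₁, so all ice melts.
Energy balance: 411.9×4.19×(48.3 − T) = 19031 + 49.3×4.19×(T − 0)
1725.861(48.3 − T) = 19031 + 206.567 T
83359.1 − 19031 = 1932.428 T
T = 64328.1 / 1932.428 = 33.29 °C

T_f = 33.3 °C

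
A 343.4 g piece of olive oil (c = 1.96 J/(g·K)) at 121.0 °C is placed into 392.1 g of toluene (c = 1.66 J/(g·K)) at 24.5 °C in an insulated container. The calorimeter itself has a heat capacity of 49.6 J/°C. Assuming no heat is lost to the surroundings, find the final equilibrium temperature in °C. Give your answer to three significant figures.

T_f = 71.8 °C

Heat lost by olive oil = heat gained by toluene + calorimeter.
(343.4)(1.96)(121.0 − T) = [(392.1)(1.66) + 49.6](T − 24.5)
673.064 (121.0 − T) = 700.486 (T − 24.5)
81441 − 673.064 T = 700.486 T − 17162
98603 = 1373.550 T
T = 71.79 °C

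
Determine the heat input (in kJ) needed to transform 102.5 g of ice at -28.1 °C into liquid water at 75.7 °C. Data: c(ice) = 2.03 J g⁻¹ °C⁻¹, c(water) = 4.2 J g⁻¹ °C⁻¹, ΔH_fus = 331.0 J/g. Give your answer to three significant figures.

q1 (heat ice -28.1→0.0 °C): 102.5 × 2.03 × 28.1 = 5847 J
q2 (melt at 0 °C): 102.5 × 331.0 = 33928 J
q3 (heat water 0.0→75.7 °C): 102.5 × 4.2 × 75.7 = 32589 J
Total: 5847 + 33928 + 32589 = 72364 J = 72.4 kJ

q = 72.4 kJ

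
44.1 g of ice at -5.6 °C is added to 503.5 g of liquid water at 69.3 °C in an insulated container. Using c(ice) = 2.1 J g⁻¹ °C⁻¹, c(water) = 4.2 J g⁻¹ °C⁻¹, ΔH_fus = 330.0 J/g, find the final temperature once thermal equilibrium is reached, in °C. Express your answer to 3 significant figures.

Heat to bring ice to 0 °C and melt it: q₁ = 44.1×2.1×5.6 + 44.1×330.0 = 15072 J
Heat the water can supply cooling to 0 °C: 503.5×4.2×69.3 = 146549 J > q₁, so all ice melts.
Energy balance: 503.5×4.2×(69.3 − T) = 15072 + 44.1×4.2×(T − 0)
2114.7(69.3 − T) = 15072 + 185.22 T
146549 − 15072 = 2299.92 T
T = 131477 / 2299.92 = 57.17 °C

T_f = 57.2 °C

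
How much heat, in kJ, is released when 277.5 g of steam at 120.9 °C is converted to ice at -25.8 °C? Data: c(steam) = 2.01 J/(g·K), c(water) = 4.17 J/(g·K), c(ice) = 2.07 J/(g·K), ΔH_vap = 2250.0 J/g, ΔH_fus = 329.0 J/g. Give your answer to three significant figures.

q = 858 kJ

q1 (cool steam 120.9→100 °C): 277.5 × 2.01 × 20.9 = 11657 J
q2 (condense at 100 °C): 277.5 × 2250.0 = 624375 J
q3 (cool water 100→0 °C): 277.5 × 4.17 × 100.0 = 115718 J
q4 (freeze at 0 °C): 277.5 × 329.0 = 91298 J
q5 (cool ice 0→-25.8 °C): 277.5 × 2.07 × 25.8 = 14820 J
Total: 11657 + 624375 + 115718 + 91298 + 14820 = 857868 J = 858 kJ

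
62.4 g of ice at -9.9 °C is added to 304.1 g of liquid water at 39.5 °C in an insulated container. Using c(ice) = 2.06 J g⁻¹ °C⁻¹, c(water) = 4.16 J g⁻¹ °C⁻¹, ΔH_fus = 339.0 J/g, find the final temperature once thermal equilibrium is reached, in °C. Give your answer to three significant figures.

T_f = 18.1 °C

Heat to bring ice to 0 °C and melt it: q₁ = 62.4×2.06×9.9 + 62.4×339.0 = 22426 J
Heat the water can supply cooling to 0 °C: 304.1×4.16×39.5 = 49969.7 J > q₁, so all ice melts.
Energy balance: 304.1×4.16×(39.5 − T) = 22426 + 62.4×4.16×(T − 0)
1265.056(39.5 − T) = 22426 + 259.584 T
49969.7 − 22426 = 1524.640 T
T = 27543.7 / 1524.640 = 18.07 °C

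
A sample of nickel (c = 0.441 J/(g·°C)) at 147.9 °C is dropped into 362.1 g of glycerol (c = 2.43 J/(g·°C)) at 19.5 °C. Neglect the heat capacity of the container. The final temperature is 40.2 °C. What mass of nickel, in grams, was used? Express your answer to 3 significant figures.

m = 383 g

q_gained = (362.1 × 2.43) × (40.2 − 19.5) = 18210 J
q_lost = m × 0.441 × (147.9 − 40.2) = 47.4957 m
m = 18210 / 47.4957 = 383 g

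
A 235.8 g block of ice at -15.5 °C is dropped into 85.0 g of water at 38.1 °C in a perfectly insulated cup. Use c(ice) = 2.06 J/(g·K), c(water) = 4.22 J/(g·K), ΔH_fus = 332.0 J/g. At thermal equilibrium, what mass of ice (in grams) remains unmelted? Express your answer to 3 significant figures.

m_ice remaining = 217 g

Heat to warm all ice to 0 °C: 235.8×2.06×15.5 = 7529.1 J
Heat released by water cooling to 0 °C: 85.0×4.22×38.1 = 13666 J
13666 J < 7529.1 + 235.8×332.0 = 85814.7 J, so not all ice melts; final T = 0 °C.
Heat left for melting: 13666 − 7529.1 = 6136.9 J
Mass melted = 6136.9 / 332.0 = 18.48 g
Ice remaining = 235.8 − 18.48 = 217.32 g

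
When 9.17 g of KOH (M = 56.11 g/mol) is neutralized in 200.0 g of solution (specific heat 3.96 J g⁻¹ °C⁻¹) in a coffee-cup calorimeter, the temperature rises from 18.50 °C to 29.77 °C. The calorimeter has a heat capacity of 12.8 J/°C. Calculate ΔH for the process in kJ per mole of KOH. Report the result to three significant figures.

ΔH = -55.5 kJ/mol

|ΔT| = |29.77 − 18.50| = 11.27 °C
|q_surr| = (200.0 × 3.96 + 12.8) × 11.27 = 804.8 × 11.27 = 9070 J
n(KOH) = 9.17 / 56.11 = 0.1634 mol
Temperature rose, so q_rxn = −|q_surr| = -9.070 kJ
ΔH = q_rxn / n = -55.51 kJ/mol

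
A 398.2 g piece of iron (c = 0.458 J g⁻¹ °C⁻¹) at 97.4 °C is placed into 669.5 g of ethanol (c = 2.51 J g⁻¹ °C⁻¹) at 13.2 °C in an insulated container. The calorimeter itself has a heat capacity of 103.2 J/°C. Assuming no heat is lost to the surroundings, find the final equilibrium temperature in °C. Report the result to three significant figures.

T_f = 21.0 °C

Heat lost by iron = heat gained by ethanol + calorimeter.
(398.2)(0.458)(97.4 − T) = [(669.5)(2.51) + 103.2](T − 13.2)
182.3756 (97.4 − T) = 1783.645 (T − 13.2)
17763 − 182.3756 T = 1783.645 T − 23544
41307 = 1966.0206 T
T = 21.01 °C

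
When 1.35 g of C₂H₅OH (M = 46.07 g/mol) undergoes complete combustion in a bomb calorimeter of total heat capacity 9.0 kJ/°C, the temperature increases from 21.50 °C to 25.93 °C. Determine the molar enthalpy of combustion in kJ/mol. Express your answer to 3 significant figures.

ΔH = -1360 kJ/mol

ΔT = 25.93 − 21.50 = 4.43 °C
q_cal = C_cal × ΔT = 9.0 × 4.43 = 39.87 kJ
n = 1.35 / 46.07 = 0.02930 mol
q_rxn = −q_cal = -39.87 kJ
ΔH = -39.87 / 0.02930 = -1361 kJ/mol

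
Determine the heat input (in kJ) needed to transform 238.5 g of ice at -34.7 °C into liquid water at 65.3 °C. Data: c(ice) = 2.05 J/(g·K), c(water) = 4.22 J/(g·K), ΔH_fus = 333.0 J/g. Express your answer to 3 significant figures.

q1 (heat ice -34.7→0.0 °C): 238.5 × 2.05 × 34.7 = 16966 J
q2 (melt at 0 °C): 238.5 × 333.0 = 79421 J
q3 (heat water 0.0→65.3 °C): 238.5 × 4.22 × 65.3 = 65722 J
Total: 16966 + 79421 + 65722 = 162109 J = 162 kJ

q = 162 kJ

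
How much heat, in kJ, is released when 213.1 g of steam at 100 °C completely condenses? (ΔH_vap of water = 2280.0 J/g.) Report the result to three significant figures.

q = 486 kJ

q = m × ΔH_vap = 213.1 × 2280.0 = 485900 J = 486 kJ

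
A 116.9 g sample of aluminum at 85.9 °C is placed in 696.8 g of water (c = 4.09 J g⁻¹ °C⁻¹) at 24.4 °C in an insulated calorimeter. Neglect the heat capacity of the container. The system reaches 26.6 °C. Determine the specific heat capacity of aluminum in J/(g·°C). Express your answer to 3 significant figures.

c = 0.904 J/(g·°C)

q_gained = (696.8 × 4.09) × (26.6 − 24.4) = 6270 J
q_lost = 116.9 × c × (85.9 − 26.6) = 6932.17 c
Set equal: c = 6270 / 6932.17 = 0.904 J/(g·°C)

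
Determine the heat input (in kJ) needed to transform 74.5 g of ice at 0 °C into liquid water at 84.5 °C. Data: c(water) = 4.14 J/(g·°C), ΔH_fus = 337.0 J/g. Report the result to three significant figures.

q = 51.2 kJ

q1 (melt at 0 °C): 74.5 × 337.0 = 25107 J
q2 (heat water 0.0→84.5 °C): 74.5 × 4.14 × 84.5 = 26062 J
Total: 25107 + 26062 = 51169 J = 51.2 kJ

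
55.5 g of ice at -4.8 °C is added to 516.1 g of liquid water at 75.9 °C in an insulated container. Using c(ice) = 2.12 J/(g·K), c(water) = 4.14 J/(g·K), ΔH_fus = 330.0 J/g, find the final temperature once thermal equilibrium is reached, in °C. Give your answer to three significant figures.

Heat to bring ice to 0 °C and melt it: q₁ = 55.5×2.12×4.8 + 55.5×330.0 = 18880 J
Heat the water can supply cooling to 0 °C: 516.1×4.14×75.9 = 162172 J > q₁, so all ice melts.
Energy balance: 516.1×4.14×(75.9 − T) = 18880 + 55.5×4.14×(T − 0)
2136.654(75.9 − T) = 18880 + 229.77 T
162172 − 18880 = 2366.424 T
T = 143292 / 2366.424 = 60.55 °C

T_f = 60.6 °C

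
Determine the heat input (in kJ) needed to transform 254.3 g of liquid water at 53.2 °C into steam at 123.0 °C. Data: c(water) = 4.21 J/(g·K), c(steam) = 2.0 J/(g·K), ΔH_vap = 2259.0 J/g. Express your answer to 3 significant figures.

q1 (heat water 53.2→100.0 °C): 254.3 × 4.21 × 46.8 = 50104 J
q2 (vaporize at 100 °C): 254.3 × 2259.0 = 574464 J
q3 (heat steam 100.0→123.0 °C): 254.3 × 2.0 × 23.0 = 11698 J
Total: 50104 + 574464 + 11698 = 636266 J = 636 kJ

q = 636 kJ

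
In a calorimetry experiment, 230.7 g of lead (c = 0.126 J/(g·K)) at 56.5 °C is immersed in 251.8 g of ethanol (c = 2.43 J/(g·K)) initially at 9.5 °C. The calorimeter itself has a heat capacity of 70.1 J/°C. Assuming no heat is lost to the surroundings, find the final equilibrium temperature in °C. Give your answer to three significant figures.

T_f = 11.4 °C

Heat lost by lead = heat gained by ethanol + calorimeter.
(230.7)(0.126)(56.5 − T) = [(251.8)(2.43) + 70.1](T − 9.5)
29.0682 (56.5 − T) = 681.974 (T − 9.5)
1642.4 − 29.0682 T = 681.974 T − 6478.8
8121.2 = 711.0422 T
T = 11.42 °C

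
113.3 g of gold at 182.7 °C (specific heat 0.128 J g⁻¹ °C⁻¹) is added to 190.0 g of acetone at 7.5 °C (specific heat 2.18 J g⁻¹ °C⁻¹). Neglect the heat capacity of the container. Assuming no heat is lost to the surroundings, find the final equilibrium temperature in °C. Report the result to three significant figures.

Heat lost by gold = heat gained by acetone.
(113.3)(0.128)(182.7 − T) = (190.0)(2.18)(T − 7.5)
14.5024 (182.7 − T) = 414.2 (T − 7.5)
2649.6 − 14.5024 T = 414.2 T − 3106.5
5756.1 = 428.7024 T
T = 13.43 °C

T_f = 13.4 °C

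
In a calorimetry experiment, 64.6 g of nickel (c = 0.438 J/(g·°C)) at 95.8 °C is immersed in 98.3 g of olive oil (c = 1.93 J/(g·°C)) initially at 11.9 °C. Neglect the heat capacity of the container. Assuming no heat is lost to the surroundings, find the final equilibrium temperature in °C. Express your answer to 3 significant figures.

T_f = 22.8 °C

Heat lost by nickel = heat gained by olive oil.
(64.6)(0.438)(95.8 − T) = (98.3)(1.93)(T − 11.9)
28.2948 (95.8 − T) = 189.719 (T − 11.9)
2710.6 − 28.2948 T = 189.719 T − 2257.7
4968.3 = 218.0138 T
T = 22.79 °C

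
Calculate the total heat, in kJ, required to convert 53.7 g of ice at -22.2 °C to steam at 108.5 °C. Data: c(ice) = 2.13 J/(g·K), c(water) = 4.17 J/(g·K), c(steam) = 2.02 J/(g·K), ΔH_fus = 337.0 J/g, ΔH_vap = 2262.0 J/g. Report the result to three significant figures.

q = 165 kJ

q1 (heat ice -22.2→0.0 °C): 53.7 × 2.13 × 22.2 = 2539 J
q2 (melt at 0 °C): 53.7 × 337.0 = 18097 J
q3 (heat water 0.0→100.0 °C): 53.7 × 4.17 × 100.0 = 22393 J
q4 (vaporize at 100 °C): 53.7 × 2262.0 = 121469 J
q5 (heat steam 100.0→108.5 °C): 53.7 × 2.02 × 8.5 = 922 J
Total: 2539 + 18097 + 22393 + 121469 + 922 = 165420 J = 165 kJ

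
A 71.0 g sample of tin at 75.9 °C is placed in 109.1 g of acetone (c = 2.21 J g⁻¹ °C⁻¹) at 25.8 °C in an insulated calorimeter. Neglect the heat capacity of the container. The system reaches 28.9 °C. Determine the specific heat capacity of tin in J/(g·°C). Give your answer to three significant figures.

c = 0.224 J/(g·°C)

q_gained = (109.1 × 2.21) × (28.9 − 25.8) = 747.4 J
q_lost = 71.0 × c × (75.9 − 28.9) = 3337 c
Set equal: c = 747.4 / 3337 = 0.224 J/(g·°C)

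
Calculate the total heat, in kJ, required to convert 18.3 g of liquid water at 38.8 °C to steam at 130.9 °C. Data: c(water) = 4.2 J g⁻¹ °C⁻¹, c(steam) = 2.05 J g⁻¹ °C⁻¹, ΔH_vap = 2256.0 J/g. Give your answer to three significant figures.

q = 47.1 kJ

q1 (heat water 38.8→100.0 °C): 18.3 × 4.2 × 61.2 = 4704 J
q2 (vaporize at 100 °C): 18.3 × 2256.0 = 41285 J
q3 (heat steam 100.0→130.9 °C): 18.3 × 2.05 × 30.9 = 1159 J
Total: 4704 + 41285 + 1159 = 47148 J = 47.1 kJ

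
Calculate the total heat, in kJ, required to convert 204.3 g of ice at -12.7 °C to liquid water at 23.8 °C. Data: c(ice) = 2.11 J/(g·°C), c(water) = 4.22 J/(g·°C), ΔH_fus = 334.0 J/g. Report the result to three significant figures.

q = 94.2 kJ

q1 (heat ice -12.7→0.0 °C): 204.3 × 2.11 × 12.7 = 5475 J
q2 (melt at 0 °C): 204.3 × 334.0 = 68236 J
q3 (heat water 0.0→23.8 °C): 204.3 × 4.22 × 23.8 = 20519 J
Total: 5475 + 68236 + 20519 = 94230 J = 94.2 kJ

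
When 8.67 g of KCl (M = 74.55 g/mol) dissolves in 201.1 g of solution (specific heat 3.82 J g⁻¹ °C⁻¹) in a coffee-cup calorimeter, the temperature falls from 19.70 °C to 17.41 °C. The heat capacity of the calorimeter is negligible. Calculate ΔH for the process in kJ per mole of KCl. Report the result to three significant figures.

|ΔT| = |17.41 − 19.70| = 2.29 °C
|q_surr| = (201.1 × 3.82) × 2.29 = 768.202 × 2.29 = 1759 J
n(KCl) = 8.67 / 74.55 = 0.1163 mol
Temperature fell, so q_rxn = +|q_surr| = 1.759 kJ
ΔH = q_rxn / n = 15.12 kJ/mol

ΔH = 15.1 kJ/mol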